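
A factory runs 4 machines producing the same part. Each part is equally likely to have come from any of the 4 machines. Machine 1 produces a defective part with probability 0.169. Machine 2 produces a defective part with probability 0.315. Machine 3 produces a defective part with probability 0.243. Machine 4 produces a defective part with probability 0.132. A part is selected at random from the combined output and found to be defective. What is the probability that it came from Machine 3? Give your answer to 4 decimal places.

Posterior probability ≈ 0.2829

Tabulate prior·likelihood by source: [1] prior 0.25, lik 0.169, product 0.04225; [2] prior 0.25, lik 0.315, product 0.07875; [3] prior 0.25, lik 0.243, product 0.06075; [4] prior 0.25, lik 0.132, product 0.03300.
Normalizing constant = 0.21475; the posterior for Machine 3 is its product over the sum, 0.06075/0.21475 = 0.2829.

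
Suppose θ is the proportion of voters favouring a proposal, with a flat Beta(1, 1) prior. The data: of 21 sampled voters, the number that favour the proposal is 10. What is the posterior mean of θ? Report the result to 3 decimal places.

The binomial likelihood is conjugate to the Beta prior: with 10 successes and 11 failures, the posterior is Beta(1+10, 1+11) = Beta(11, 12).
E[θ | data] = 11/(11+12) = 0.478.

Posterior mean ≈ 0.478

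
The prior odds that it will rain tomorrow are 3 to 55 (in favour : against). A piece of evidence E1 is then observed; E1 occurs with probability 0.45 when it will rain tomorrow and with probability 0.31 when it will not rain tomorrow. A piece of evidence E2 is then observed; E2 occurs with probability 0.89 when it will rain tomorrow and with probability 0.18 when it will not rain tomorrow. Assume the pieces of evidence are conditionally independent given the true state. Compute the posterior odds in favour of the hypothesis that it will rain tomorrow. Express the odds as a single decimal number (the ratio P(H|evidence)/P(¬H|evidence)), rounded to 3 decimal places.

Prior odds = 3/55 = 0.054545.
Likelihood ratio for E1 = 0.45/0.31 = 1.4516.
Likelihood ratio for E2 = 0.89/0.18 = 4.9444.
Posterior odds = prior odds × LR₁ × LR₂ = 0.39150.

Posterior odds ≈ 0.391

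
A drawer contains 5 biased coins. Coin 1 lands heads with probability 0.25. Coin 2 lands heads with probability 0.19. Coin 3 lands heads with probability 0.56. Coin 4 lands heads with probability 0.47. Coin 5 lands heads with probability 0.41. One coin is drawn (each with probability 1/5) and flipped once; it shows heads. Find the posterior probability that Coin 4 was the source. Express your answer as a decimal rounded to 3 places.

P(heads|C1) = 0.25; P(heads|C2) = 0.19; P(heads|C3) = 0.56; P(heads|C4) = 0.47; P(heads|C5) = 0.41.
Prior × likelihood for each source: 0.2·0.25=0.05000, 0.2·0.19=0.03800, 0.2·0.56=0.1120, 0.2·0.47=0.09400, 0.2·0.41=0.08200. Summing gives P(heads) = 0.37600.
P(Coin 4 | heads) = 0.09400 / 0.37600 = 0.250.

Posterior probability ≈ 0.250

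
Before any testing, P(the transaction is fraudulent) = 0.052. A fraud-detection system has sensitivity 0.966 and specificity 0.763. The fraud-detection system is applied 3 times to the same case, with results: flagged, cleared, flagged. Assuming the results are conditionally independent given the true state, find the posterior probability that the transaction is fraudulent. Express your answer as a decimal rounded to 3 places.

With H the event that the transaction is fraudulent, the joint likelihood of the observed sequence is P(data|H) = 0.966·0.034·0.966 = 0.031727 and P(data|¬H) = 0.237·0.763·0.237 = 0.042857.
Bayes: P(H|data) = 0.052·0.031727 / (0.052·0.031727 + 0.948·0.042857) = 0.0016498/0.042278 = 0.0390.

Posterior P(H) ≈ 0.039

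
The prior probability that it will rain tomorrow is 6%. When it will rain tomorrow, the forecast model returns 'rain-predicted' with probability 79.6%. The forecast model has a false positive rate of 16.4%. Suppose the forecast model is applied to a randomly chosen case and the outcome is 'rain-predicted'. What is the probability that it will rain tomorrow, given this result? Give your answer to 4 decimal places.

P(H | E) ≈ 0.2365

Write H for 'it will rain tomorrow'. Prior odds H:¬H = 0.06/0.94 = 0.063830. For the 'rain-predicted' outcome, the likelihood ratio is 0.796/0.164 = 4.8537.
Posterior odds = 0.063830 × 4.8537 = 0.30981, so P(H|E) = 0.30981/(1+0.30981) = 0.2365.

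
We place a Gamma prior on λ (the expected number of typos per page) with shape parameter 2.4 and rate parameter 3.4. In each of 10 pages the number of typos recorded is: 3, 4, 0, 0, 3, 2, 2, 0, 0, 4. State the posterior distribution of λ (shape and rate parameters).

Posterior: Gamma(shape=20.4, rate=13.4)

Total count ∑xᵢ = 18 over n = 10 pages.
Gamma is conjugate to the Poisson likelihood: posterior is Gamma(shape = 2.4+18 = 20.4, rate = 3.4+10 = 13.4).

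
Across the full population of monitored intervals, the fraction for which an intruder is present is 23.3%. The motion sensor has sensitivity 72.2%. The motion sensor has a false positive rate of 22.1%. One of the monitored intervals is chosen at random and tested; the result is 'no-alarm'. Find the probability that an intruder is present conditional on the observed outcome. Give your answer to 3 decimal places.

Write H for 'an intruder is present'. Prior odds H:¬H = 0.233/0.767 = 0.30378. For the 'no-alarm' outcome, the likelihood ratio is 0.278/0.779 = 0.35687.
Posterior odds = 0.30378 × 0.35687 = 0.10841, so P(H|E) = 0.10841/(1+0.10841) = 0.098.

P(H | E) ≈ 0.098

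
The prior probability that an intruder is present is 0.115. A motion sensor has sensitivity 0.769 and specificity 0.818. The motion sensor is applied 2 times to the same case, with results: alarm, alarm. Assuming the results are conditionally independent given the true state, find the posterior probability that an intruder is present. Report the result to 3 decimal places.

Let H be the event that an intruder is present; start with P(H) = 0.115. P('alarm'|H) = 0.769, P('alarm'|¬H) = 0.182.
Update on result 1 ('alarm'): P(H) ← 0.769·0.1150 / (0.769·0.1150 + 0.182·0.8850) = 0.088435/0.24950 = 0.3544.
Update on result 2 ('alarm'): P(H) ← 0.769·0.3544 / (0.769·0.3544 + 0.182·0.6456) = 0.27257/0.39006 = 0.6988.

Posterior P(H) ≈ 0.699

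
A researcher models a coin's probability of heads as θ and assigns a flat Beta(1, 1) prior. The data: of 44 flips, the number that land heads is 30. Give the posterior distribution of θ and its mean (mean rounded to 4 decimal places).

Posterior: Beta(31, 15); mean ≈ 0.6739

Observing 30 successes and 14 failures updates Beta(1, 1) by adding the success and failure counts to the two shape parameters: α = 1+30 = 31, β = 1+14 = 15.
Posterior mean = α/(α+β) = 31/46 = 0.6739.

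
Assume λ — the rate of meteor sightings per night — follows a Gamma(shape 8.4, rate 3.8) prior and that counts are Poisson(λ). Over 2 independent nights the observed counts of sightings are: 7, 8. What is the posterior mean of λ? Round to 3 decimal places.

The Poisson likelihood adds the total count to the shape and the number of exposure periods to the rate. Here ∑xᵢ = 15 and n = 2, so shape 8.4→23.4 and rate 3.8→5.8.
E[λ | data] = 23.4/5.8 = 4.034.

Posterior mean ≈ 4.034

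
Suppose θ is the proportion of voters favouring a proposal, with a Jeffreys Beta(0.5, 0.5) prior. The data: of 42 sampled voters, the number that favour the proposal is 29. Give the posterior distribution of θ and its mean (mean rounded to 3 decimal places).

Observing 29 successes and 13 failures updates Beta(0.5, 0.5) by adding the success and failure counts to the two shape parameters: α = 0.5+29 = 29.5, β = 0.5+13 = 13.5.
Posterior mean = α/(α+β) = 29.5/43 = 0.686.

Posterior: Beta(29.5, 13.5); mean ≈ 0.686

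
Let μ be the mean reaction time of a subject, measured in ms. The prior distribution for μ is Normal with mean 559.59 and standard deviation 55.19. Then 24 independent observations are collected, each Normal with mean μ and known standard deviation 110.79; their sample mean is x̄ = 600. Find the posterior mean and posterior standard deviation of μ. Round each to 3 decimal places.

With known σ, the Normal prior is conjugate. Weight on the data is w = (n/σ²)/(n/σ² + 1/τ₀²) = 0.00195529/(0.00195529+0.00032831) = 0.85623.
Posterior mean = w·x̄ + (1−w)·μ₀ = 0.85623·600 + 0.14377·559.59 = 594.190. Posterior variance = 1/(0.00195529+0.00032831) = 437.907, so SD = 20.926.

Posterior mean ≈ 594.190; posterior SD ≈ 20.926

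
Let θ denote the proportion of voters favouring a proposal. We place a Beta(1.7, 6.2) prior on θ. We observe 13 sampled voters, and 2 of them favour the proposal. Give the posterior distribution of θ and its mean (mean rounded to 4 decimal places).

Posterior: Beta(3.7, 17.2); mean ≈ 0.1770

Observing 2 successes and 11 failures updates Beta(1.7, 6.2) by adding the success and failure counts to the two shape parameters: α = 1.7+2 = 3.7, β = 6.2+11 = 17.2.
Posterior mean = α/(α+β) = 3.7/20.9 = 0.1770.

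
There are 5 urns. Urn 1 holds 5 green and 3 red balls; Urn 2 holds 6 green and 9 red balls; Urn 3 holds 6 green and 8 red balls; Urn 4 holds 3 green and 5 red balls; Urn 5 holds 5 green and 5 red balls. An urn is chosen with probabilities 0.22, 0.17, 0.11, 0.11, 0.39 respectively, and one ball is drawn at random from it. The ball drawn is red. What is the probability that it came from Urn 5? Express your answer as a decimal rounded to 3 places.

Posterior probability ≈ 0.382

P(red|Urn 1) = 0.375; P(red|Urn 2) = 0.6; P(red|Urn 3) = 0.5714; P(red|Urn 4) = 0.625; P(red|Urn 5) = 0.5.
Prior × likelihood for each source: 0.22·0.375=0.08250, 0.17·0.6=0.1020, 0.11·0.5714=0.06286, 0.11·0.625=0.06875, 0.39·0.5=0.1950. Summing gives P(red) = 0.51111.
P(Urn 5 | red) = 0.1950 / 0.51111 = 0.382.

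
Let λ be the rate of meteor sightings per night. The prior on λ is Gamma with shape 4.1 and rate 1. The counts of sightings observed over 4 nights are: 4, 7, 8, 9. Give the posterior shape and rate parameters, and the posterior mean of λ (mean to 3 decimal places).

Posterior: Gamma(shape=32.1, rate=5); mean ≈ 6.420

Total count ∑xᵢ = 28 over n = 4 nights.
Gamma is conjugate to the Poisson likelihood: posterior is Gamma(shape = 4.1+28 = 32.1, rate = 1+4 = 5).
Posterior mean = shape/rate = 32.1/5 = 6.420.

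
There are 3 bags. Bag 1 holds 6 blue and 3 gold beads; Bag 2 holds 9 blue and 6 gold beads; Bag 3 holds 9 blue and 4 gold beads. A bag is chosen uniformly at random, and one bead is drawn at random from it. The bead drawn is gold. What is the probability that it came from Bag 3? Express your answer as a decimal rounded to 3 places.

Posterior probability ≈ 0.296

Tabulate prior·likelihood by source: [1] prior 0.333333, lik 0.3333, product 0.1111; [2] prior 0.333333, lik 0.4, product 0.1333; [3] prior 0.333333, lik 0.3077, product 0.1026.
Normalizing constant = 0.34701; the posterior for Bag 3 is its product over the sum, 0.1026/0.34701 = 0.296.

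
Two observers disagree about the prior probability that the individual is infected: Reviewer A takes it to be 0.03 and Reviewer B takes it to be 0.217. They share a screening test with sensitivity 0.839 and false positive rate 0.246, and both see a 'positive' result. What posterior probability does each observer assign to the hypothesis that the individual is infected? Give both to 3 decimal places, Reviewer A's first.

P('+'|H) = 0.839, P('+'|¬H) = 0.246.
Reviewer A: numerator 0.839·0.03 = 0.025170; evidence = 0.025170+0.246·0.97 = 0.26379; posterior = 0.095.
Reviewer B: numerator 0.839·0.217 = 0.18206; evidence = 0.18206+0.246·0.783 = 0.37468; posterior = 0.486.

Reviewer A: 0.095; Reviewer B: 0.486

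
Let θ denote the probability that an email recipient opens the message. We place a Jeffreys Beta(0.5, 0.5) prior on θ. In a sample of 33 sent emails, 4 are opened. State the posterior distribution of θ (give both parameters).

Observing 4 successes and 29 failures updates Beta(0.5, 0.5) by adding the success and failure counts to the two shape parameters: α = 0.5+4 = 4.5, β = 0.5+29 = 29.5.

Posterior: Beta(4.5, 29.5)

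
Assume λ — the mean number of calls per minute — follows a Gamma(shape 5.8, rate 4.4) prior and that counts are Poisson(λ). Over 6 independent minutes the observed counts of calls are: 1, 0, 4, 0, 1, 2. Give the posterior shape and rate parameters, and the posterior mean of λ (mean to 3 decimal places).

Posterior: Gamma(shape=13.8, rate=10.4); mean ≈ 1.327

Total count ∑xᵢ = 8 over n = 6 minutes.
Gamma is conjugate to the Poisson likelihood: posterior is Gamma(shape = 5.8+8 = 13.8, rate = 4.4+6 = 10.4).
E[λ | data] = 13.8/10.4 = 1.327.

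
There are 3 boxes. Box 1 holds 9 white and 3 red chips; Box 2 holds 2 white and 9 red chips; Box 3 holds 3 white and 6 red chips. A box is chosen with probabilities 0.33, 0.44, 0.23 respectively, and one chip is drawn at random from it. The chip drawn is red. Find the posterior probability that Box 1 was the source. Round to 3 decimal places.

P(red|Box 1) = 0.25; P(red|Box 2) = 0.8182; P(red|Box 3) = 0.6667.
Prior × likelihood for each source: 0.33·0.25=0.08250, 0.44·0.8182=0.3600, 0.23·0.6667=0.1533. Summing gives P(red) = 0.59583.
P(Box 1 | red) = 0.08250 / 0.59583 = 0.138.

Posterior probability ≈ 0.138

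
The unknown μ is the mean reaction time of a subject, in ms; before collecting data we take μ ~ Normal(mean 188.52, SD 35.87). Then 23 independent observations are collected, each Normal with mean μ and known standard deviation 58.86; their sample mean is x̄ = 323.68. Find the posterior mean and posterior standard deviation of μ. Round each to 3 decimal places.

With known σ, the Normal prior is conjugate. Weight on the data is w = (n/σ²)/(n/σ² + 1/τ₀²) = 0.00663877/(0.00663877+0.00077721) = 0.89520.
Posterior mean = w·x̄ + (1−w)·μ₀ = 0.89520·323.68 + 0.10480·188.52 = 309.515. Posterior variance = 1/(0.00663877+0.00077721) = 134.844, so SD = 11.612.

Posterior mean ≈ 309.515; posterior SD ≈ 11.612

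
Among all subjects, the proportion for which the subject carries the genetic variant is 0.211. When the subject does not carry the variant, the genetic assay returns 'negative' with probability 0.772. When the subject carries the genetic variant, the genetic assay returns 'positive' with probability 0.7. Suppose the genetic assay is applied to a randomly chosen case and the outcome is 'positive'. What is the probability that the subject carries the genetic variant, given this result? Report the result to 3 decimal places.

P(H | E) ≈ 0.451

Write H for 'the subject carries the genetic variant'. Prior odds H:¬H = 0.211/0.789 = 0.26743. For the 'positive' outcome, the likelihood ratio is 0.7/0.228 = 3.0702.
Posterior odds = 0.26743 × 3.0702 = 0.82105, so P(H|E) = 0.82105/(1+0.82105) = 0.451.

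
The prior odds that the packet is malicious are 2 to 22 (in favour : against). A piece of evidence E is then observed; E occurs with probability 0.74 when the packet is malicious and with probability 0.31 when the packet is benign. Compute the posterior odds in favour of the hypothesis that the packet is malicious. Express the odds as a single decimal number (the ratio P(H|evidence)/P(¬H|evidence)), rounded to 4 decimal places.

Posterior odds ≈ 0.2170

Prior odds = 2/22 = 0.090909. In log-odds, ln(0.090909) = -2.3979.
Add log likelihood ratio: ln(2.3871) = 0.87008.
Posterior log-odds = -1.5278, so posterior odds = exp(-1.5278) = 0.21701.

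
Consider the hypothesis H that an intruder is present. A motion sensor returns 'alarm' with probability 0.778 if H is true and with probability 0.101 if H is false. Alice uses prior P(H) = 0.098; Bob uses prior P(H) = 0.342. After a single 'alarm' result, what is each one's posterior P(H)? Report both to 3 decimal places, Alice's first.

P('+'|H) = 0.778, P('+'|¬H) = 0.101.
Alice: numerator 0.778·0.098 = 0.076244; evidence = 0.076244+0.101·0.902 = 0.16735; posterior = 0.456.
Bob: numerator 0.778·0.342 = 0.26608; evidence = 0.26608+0.101·0.658 = 0.33253; posterior = 0.800.

Alice: 0.456; Bob: 0.800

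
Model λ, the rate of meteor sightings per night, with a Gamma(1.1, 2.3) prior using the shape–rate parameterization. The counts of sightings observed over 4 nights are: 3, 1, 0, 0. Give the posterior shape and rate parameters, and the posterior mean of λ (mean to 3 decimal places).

The Poisson likelihood adds the total count to the shape and the number of exposure periods to the rate. Here ∑xᵢ = 4 and n = 4, so shape 1.1→5.1 and rate 2.3→6.3.
Posterior mean = shape/rate = 5.1/6.3 = 0.810.

Posterior: Gamma(shape=5.1, rate=6.3); mean ≈ 0.810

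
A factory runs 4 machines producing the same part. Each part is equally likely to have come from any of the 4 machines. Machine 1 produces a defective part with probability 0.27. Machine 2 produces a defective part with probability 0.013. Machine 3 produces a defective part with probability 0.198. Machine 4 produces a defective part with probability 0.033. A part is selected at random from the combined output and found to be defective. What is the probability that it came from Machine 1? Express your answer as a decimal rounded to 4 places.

Posterior probability ≈ 0.5253

Tabulate prior·likelihood by source: [1] prior 0.25, lik 0.27, product 0.06750; [2] prior 0.25, lik 0.013, product 0.003250; [3] prior 0.25, lik 0.198, product 0.04950; [4] prior 0.25, lik 0.033, product 0.008250.
Normalizing constant = 0.12850; the posterior for Machine 1 is its product over the sum, 0.06750/0.12850 = 0.5253.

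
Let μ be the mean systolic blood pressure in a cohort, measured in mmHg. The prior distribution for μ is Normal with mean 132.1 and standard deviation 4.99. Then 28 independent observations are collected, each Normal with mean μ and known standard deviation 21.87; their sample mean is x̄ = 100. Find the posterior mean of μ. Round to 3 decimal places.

Posterior mean ≈ 113.061

With known σ, the Normal prior is conjugate. Weight on the data is w = (n/σ²)/(n/σ² + 1/τ₀²) = 0.0585410/(0.0585410+0.0401605) = 0.59311.
Posterior mean = w·x̄ + (1−w)·μ₀ = 0.59311·100 + 0.40689·132.1 = 113.061.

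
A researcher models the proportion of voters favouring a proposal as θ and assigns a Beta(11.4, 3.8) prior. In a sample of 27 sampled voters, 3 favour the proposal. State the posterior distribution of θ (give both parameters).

The binomial likelihood is conjugate to the Beta prior: with 3 successes and 24 failures, the posterior is Beta(11.4+3, 3.8+24) = Beta(14.4, 27.8).

Posterior: Beta(14.4, 27.8)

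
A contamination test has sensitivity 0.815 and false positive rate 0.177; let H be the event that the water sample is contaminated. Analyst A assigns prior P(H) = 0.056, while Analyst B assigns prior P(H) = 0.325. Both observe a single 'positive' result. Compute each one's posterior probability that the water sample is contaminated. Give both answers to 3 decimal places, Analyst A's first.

The likelihood ratio for a 'positive' result is 0.815/0.177 = 4.6045.
Analyst A: prior odds 0.056/0.944 = 0.059322; posterior odds 0.27315; posterior probability 0.215.
Analyst B: prior odds 0.325/0.675 = 0.48148; posterior odds 2.2170; posterior probability 0.689.

Analyst A: 0.215; Analyst B: 0.689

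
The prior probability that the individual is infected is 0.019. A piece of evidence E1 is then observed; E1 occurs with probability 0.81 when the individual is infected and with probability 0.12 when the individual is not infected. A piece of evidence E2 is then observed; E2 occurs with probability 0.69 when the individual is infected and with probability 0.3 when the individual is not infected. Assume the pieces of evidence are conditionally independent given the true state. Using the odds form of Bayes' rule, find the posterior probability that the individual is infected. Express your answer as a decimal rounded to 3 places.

Prior odds = 0.019/(1−0.019) = 0.019368.
Likelihood ratio for E1 = 0.81/0.12 = 6.7500.
Likelihood ratio for E2 = 0.69/0.3 = 2.3000.
Posterior odds = prior odds × LR₁ × LR₂ = 0.30069.
Posterior probability = odds/(1+odds) = 0.30069/1.3007 = 0.231.

Posterior probability ≈ 0.231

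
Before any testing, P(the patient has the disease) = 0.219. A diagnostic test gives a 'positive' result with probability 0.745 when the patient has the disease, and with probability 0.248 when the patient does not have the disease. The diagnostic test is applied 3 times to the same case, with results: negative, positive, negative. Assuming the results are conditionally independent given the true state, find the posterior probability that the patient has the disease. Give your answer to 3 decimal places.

Posterior P(H) ≈ 0.088

Let H be the event that the patient has the disease; start with P(H) = 0.219. P('positive'|H) = 0.745, P('positive'|¬H) = 0.248.
Update on result 1 ('negative'): P(H) ← 0.255·0.2190 / (0.255·0.2190 + 0.752·0.7810) = 0.055845/0.64316 = 0.0868.
Update on result 2 ('positive'): P(H) ← 0.745·0.0868 / (0.745·0.0868 + 0.248·0.9132) = 0.064688/0.29115 = 0.2222.
Update on result 3 ('negative'): P(H) ← 0.255·0.2222 / (0.255·0.2222 + 0.752·0.7778) = 0.056655/0.64158 = 0.0883.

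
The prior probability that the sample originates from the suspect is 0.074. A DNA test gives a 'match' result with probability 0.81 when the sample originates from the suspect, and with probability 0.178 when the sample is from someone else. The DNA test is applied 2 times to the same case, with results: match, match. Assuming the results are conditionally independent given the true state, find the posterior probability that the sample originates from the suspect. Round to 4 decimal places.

Let H be the event that the sample originates from the suspect; start with P(H) = 0.074. P('match'|H) = 0.81, P('match'|¬H) = 0.178.
Update on result 1 ('match'): P(H) ← 0.81·0.0740 / (0.81·0.0740 + 0.178·0.9260) = 0.059940/0.22477 = 0.2667.
Update on result 2 ('match'): P(H) ← 0.81·0.2667 / (0.81·0.2667 + 0.178·0.7333) = 0.21601/0.34654 = 0.6233.

Posterior P(H) ≈ 0.6233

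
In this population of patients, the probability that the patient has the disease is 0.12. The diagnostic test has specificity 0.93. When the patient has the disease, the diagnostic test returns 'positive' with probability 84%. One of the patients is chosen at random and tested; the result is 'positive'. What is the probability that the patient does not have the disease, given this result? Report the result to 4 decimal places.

P(¬H | E) ≈ 0.3793

Let H be the event that the patient has the disease. P(H) = 0.12, so P(¬H) = 0.88. With E the 'positive' result, P(E|H) = 0.84 and P(E|¬H) = 0.07.
P(E) = 0.84·0.12 + 0.07·0.88 = 0.10080 + 0.061600 = 0.16240.
By Bayes' theorem, P(H|E) = 0.10080 / 0.16240 = 0.6207. Hence P(¬H|E) = 1 − 0.6207 = 0.3793.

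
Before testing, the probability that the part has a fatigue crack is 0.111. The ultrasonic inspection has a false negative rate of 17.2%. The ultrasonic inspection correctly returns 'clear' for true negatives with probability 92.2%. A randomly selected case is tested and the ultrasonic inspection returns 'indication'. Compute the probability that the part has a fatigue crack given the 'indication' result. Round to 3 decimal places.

Write H for 'the part has a fatigue crack'. Prior odds H:¬H = 0.111/0.889 = 0.12486. For the 'indication' outcome, the likelihood ratio is 0.828/0.078 = 10.615.
Posterior odds = 0.12486 × 10.615 = 1.3254, so P(H|E) = 1.3254/(1+1.3254) = 0.570.

P(H | E) ≈ 0.570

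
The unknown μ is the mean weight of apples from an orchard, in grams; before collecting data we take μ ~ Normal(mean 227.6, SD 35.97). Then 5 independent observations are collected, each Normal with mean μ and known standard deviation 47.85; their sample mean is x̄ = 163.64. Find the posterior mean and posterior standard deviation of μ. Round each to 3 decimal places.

Posterior mean ≈ 180.360; posterior SD ≈ 18.391

Prior precision 1/τ₀² = 1/35.97² = 0.00077289; data precision n/σ² = 5/47.85² = 0.00218377.
Posterior precision = 0.00077289 + 0.00218377 = 0.00295666, giving posterior SD = 1/√0.00295666 = 18.391.
Posterior mean = (0.00077289·227.6 + 0.00218377·163.64) / 0.00295666 = 180.360.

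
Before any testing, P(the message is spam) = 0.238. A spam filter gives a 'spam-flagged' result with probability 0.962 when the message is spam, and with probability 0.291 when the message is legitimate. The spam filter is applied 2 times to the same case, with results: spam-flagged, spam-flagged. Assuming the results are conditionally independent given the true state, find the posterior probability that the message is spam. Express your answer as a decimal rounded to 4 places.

Let H be the event that the message is spam; start with P(H) = 0.238. P('spam-flagged'|H) = 0.962, P('spam-flagged'|¬H) = 0.291.
Update on result 1 ('spam-flagged'): P(H) ← 0.962·0.2380 / (0.962·0.2380 + 0.291·0.7620) = 0.22896/0.45070 = 0.5080.
Update on result 2 ('spam-flagged'): P(H) ← 0.962·0.5080 / (0.962·0.5080 + 0.291·0.4920) = 0.48870/0.63187 = 0.7734.

Posterior P(H) ≈ 0.7734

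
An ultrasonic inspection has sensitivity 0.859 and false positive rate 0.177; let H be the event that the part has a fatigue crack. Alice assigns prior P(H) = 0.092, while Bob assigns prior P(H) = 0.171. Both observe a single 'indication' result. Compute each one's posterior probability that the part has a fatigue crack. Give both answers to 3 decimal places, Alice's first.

Alice: 0.330; Bob: 0.500

P('+'|H) = 0.859, P('+'|¬H) = 0.177.
Alice: numerator 0.859·0.092 = 0.079028; evidence = 0.079028+0.177·0.908 = 0.23974; posterior = 0.330.
Bob: numerator 0.859·0.171 = 0.14689; evidence = 0.14689+0.177·0.829 = 0.29362; posterior = 0.500.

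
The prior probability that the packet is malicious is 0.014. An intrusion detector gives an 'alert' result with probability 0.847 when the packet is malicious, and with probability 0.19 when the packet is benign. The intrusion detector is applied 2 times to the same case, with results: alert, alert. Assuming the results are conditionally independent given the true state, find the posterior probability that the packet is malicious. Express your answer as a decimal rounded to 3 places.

Posterior P(H) ≈ 0.220

Let H be the event that the packet is malicious; start with P(H) = 0.014. P('alert'|H) = 0.847, P('alert'|¬H) = 0.19.
Update on result 1 ('alert'): P(H) ← 0.847·0.0140 / (0.847·0.0140 + 0.19·0.9860) = 0.011858/0.19920 = 0.0595.
Update on result 2 ('alert'): P(H) ← 0.847·0.0595 / (0.847·0.0595 + 0.19·0.9405) = 0.050421/0.22911 = 0.2201.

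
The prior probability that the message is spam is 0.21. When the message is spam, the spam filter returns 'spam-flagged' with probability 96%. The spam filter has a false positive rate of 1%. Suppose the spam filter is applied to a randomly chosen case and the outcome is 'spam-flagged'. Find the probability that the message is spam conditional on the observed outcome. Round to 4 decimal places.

Let H be the event that the message is spam. P(H) = 0.21, so P(¬H) = 0.79. With E the 'spam-flagged' result, P(E|H) = 0.96 and P(E|¬H) = 0.01.
P(E) = 0.96·0.21 + 0.01·0.79 = 0.20160 + 0.0079000 = 0.20950.
By Bayes' theorem, P(H|E) = 0.20160 / 0.20950 = 0.9623.

P(H | E) ≈ 0.9623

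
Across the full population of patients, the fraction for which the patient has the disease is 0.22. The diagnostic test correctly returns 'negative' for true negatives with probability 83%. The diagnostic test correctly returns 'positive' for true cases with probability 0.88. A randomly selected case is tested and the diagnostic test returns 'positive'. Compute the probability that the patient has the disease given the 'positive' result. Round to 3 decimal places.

Let H be the event that the patient has the disease. P(H) = 0.22, so P(¬H) = 0.78. With E the 'positive' result, P(E|H) = 0.88 and P(E|¬H) = 0.17.
P(E) = 0.88·0.22 + 0.17·0.78 = 0.19360 + 0.13260 = 0.32620.
By Bayes' theorem, P(H|E) = 0.19360 / 0.32620 = 0.594.

P(H | E) ≈ 0.594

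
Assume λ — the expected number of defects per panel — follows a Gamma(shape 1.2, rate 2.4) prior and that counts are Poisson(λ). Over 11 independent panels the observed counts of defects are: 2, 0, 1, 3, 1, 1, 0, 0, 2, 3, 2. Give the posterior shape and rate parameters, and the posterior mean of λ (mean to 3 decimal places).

The Poisson likelihood adds the total count to the shape and the number of exposure periods to the rate. Here ∑xᵢ = 15 and n = 11, so shape 1.2→16.2 and rate 2.4→13.4.
Posterior mean = shape/rate = 16.2/13.4 = 1.209.

Posterior: Gamma(shape=16.2, rate=13.4); mean ≈ 1.209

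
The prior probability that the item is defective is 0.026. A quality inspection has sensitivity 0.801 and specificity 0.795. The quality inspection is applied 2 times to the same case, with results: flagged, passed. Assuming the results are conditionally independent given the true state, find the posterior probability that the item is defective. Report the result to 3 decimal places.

Let H be the event that the item is defective; start with P(H) = 0.026. P('flagged'|H) = 0.801, P('flagged'|¬H) = 0.205.
Update on result 1 ('flagged'): P(H) ← 0.801·0.0260 / (0.801·0.0260 + 0.205·0.9740) = 0.020826/0.22050 = 0.0945.
Update on result 2 ('passed'): P(H) ← 0.199·0.0945 / (0.199·0.0945 + 0.795·0.9055) = 0.018796/0.73871 = 0.0254.

Posterior P(H) ≈ 0.025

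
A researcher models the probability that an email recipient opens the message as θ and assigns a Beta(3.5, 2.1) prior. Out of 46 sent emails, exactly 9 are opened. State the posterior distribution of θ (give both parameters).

Posterior: Beta(12.5, 39.1)

Observing 9 successes and 37 failures updates Beta(3.5, 2.1) by adding the success and failure counts to the two shape parameters: α = 3.5+9 = 12.5, β = 2.1+37 = 39.1.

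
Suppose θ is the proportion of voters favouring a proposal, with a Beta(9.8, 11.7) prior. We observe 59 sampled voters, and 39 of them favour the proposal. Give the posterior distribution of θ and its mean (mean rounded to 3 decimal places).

Observing 39 successes and 20 failures updates Beta(9.8, 11.7) by adding the success and failure counts to the two shape parameters: α = 9.8+39 = 48.8, β = 11.7+20 = 31.7.
Posterior mean = α/(α+β) = 48.8/80.5 = 0.606.

Posterior: Beta(48.8, 31.7); mean ≈ 0.606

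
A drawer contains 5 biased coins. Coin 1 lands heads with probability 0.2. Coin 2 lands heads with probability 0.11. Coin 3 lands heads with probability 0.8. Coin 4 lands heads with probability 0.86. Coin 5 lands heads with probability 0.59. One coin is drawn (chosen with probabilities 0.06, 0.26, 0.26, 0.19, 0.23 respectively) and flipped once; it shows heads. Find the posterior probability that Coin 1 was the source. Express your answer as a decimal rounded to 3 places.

Posterior probability ≈ 0.022

Tabulate prior·likelihood by source: [1] prior 0.06, lik 0.2, product 0.01200; [2] prior 0.26, lik 0.11, product 0.02860; [3] prior 0.26, lik 0.8, product 0.2080; [4] prior 0.19, lik 0.86, product 0.1634; [5] prior 0.23, lik 0.59, product 0.1357.
Normalizing constant = 0.54770; the posterior for Coin 1 is its product over the sum, 0.01200/0.54770 = 0.022.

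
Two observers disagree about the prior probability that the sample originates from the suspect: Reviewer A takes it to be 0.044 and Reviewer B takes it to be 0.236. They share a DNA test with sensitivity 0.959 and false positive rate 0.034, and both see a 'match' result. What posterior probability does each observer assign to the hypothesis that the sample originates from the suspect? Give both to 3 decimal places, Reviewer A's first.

The likelihood ratio for a 'match' result is 0.959/0.034 = 28.206.
Reviewer A: prior odds 0.044/0.956 = 0.046025; posterior odds 1.2982; posterior probability 0.565.
Reviewer B: prior odds 0.236/0.764 = 0.30890; posterior odds 8.7128; posterior probability 0.897.

Reviewer A: 0.565; Reviewer B: 0.897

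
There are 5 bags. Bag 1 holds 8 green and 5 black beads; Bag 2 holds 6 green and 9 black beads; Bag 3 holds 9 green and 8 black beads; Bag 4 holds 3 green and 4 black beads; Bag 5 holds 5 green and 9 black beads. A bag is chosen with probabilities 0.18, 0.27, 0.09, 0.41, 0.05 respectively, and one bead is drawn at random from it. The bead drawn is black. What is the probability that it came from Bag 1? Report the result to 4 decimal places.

Tabulate prior·likelihood by source: [1] prior 0.18, lik 0.3846, product 0.06923; [2] prior 0.27, lik 0.6, product 0.1620; [3] prior 0.09, lik 0.4706, product 0.04235; [4] prior 0.41, lik 0.5714, product 0.2343; [5] prior 0.05, lik 0.6429, product 0.03214.
Normalizing constant = 0.54001; the posterior for Bag 1 is its product over the sum, 0.06923/0.54001 = 0.1282.

Posterior probability ≈ 0.1282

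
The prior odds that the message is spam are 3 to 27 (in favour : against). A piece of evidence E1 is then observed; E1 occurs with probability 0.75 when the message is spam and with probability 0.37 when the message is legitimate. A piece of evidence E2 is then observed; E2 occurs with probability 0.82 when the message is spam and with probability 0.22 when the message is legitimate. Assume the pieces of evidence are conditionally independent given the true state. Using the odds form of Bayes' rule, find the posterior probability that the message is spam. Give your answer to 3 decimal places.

Posterior probability ≈ 0.456

Prior odds = 3/27 = 0.11111.
Likelihood ratio for E1 = 0.75/0.37 = 2.0270.
Likelihood ratio for E2 = 0.82/0.22 = 3.7273.
Posterior odds = prior odds × LR₁ × LR₂ = 0.83948.
Posterior probability = odds/(1+odds) = 0.83948/1.8395 = 0.456.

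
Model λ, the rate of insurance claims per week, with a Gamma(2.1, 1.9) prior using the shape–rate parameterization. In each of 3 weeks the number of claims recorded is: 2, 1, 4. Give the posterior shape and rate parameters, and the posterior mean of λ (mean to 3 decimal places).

Total count ∑xᵢ = 7 over n = 3 weeks.
Gamma is conjugate to the Poisson likelihood: posterior is Gamma(shape = 2.1+7 = 9.1, rate = 1.9+3 = 4.9).
Posterior mean = shape/rate = 9.1/4.9 = 1.857.

Posterior: Gamma(shape=9.1, rate=4.9); mean ≈ 1.857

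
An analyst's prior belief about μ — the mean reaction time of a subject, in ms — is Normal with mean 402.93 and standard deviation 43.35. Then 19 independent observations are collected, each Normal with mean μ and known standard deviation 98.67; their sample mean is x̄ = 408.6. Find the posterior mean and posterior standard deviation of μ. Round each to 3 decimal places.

Posterior mean ≈ 407.385; posterior SD ≈ 20.066

Prior precision 1/τ₀² = 1/43.35² = 0.00053213; data precision n/σ² = 19/98.67² = 0.00195157.
Posterior precision = 0.00053213 + 0.00195157 = 0.00248370, giving posterior SD = 1/√0.00248370 = 20.066.
Posterior mean = (0.00053213·402.93 + 0.00195157·408.6) / 0.00248370 = 407.385.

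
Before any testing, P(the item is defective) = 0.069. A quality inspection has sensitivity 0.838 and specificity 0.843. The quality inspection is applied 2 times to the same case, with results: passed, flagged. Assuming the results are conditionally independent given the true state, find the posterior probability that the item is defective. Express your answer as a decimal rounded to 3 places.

With H the event that the item is defective, the joint likelihood of the observed sequence is P(data|H) = 0.162·0.838 = 0.13576 and P(data|¬H) = 0.843·0.157 = 0.13235.
Bayes: P(H|data) = 0.069·0.13576 / (0.069·0.13576 + 0.931·0.13235) = 0.0093672/0.13259 = 0.0706.

Posterior P(H) ≈ 0.071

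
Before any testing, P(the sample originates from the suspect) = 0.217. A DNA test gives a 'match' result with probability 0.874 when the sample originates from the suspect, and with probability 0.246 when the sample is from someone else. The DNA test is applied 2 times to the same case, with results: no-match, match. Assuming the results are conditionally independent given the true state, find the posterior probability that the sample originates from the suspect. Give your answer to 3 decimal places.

With H the event that the sample originates from the suspect, the joint likelihood of the observed sequence is P(data|H) = 0.126·0.874 = 0.11012 and P(data|¬H) = 0.754·0.246 = 0.18548.
Bayes: P(H|data) = 0.217·0.11012 / (0.217·0.11012 + 0.783·0.18548) = 0.023897/0.16913 = 0.1413.

Posterior P(H) ≈ 0.141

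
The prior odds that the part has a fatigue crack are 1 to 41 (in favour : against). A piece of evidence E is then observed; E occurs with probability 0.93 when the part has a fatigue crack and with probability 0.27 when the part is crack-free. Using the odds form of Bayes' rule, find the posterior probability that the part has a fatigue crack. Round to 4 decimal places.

Posterior probability ≈ 0.0775

Prior odds = 1/41 = 0.024390. In log-odds, ln(0.024390) = -3.7136.
Add log likelihood ratio: ln(3.4444) = 1.2368.
Posterior log-odds = -2.4768, so posterior odds = exp(-2.4768) = 0.084011. Converting, P(H|E) = 0.084011/1.0840 = 0.0775.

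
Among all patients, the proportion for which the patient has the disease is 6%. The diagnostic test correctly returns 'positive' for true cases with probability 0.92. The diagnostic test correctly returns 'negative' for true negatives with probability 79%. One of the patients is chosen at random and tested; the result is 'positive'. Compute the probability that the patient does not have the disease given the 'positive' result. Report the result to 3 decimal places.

Write H for 'the patient has the disease'. Prior odds H:¬H = 0.06/0.94 = 0.063830. For the 'positive' outcome, the likelihood ratio is 0.92/0.21 = 4.3810.
Posterior odds = 0.063830 × 4.3810 = 0.27964, so P(H|E) = 0.27964/(1+0.27964) = 0.219. Then P(¬H|E) = 1 − 0.219 = 0.781.

P(¬H | E) ≈ 0.781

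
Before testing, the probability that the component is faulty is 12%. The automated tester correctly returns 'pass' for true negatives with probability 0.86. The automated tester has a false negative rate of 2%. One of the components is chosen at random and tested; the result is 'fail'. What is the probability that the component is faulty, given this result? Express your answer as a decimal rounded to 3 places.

P(H | E) ≈ 0.488

Write H for 'the component is faulty'. Prior odds H:¬H = 0.12/0.88 = 0.13636. For the 'fail' outcome, the likelihood ratio is 0.98/0.14 = 7.0000.
Posterior odds = 0.13636 × 7.0000 = 0.95455, so P(H|E) = 0.95455/(1+0.95455) = 0.488.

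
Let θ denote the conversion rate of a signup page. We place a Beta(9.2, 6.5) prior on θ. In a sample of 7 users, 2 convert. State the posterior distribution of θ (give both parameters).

The binomial likelihood is conjugate to the Beta prior: with 2 successes and 5 failures, the posterior is Beta(9.2+2, 6.5+5) = Beta(11.2, 11.5).

Posterior: Beta(11.2, 11.5)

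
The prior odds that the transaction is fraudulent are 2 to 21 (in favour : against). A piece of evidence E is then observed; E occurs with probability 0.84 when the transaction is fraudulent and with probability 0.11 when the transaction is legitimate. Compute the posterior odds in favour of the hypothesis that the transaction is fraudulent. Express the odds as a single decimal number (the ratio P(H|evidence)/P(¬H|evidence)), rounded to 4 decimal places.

Posterior odds ≈ 0.7273

Prior odds = 2/21 = 0.095238. In log-odds, ln(0.095238) = -2.3514.
Add log likelihood ratio: ln(7.6364) = 2.0329.
Posterior log-odds = -0.31845, so posterior odds = exp(-0.31845) = 0.72727.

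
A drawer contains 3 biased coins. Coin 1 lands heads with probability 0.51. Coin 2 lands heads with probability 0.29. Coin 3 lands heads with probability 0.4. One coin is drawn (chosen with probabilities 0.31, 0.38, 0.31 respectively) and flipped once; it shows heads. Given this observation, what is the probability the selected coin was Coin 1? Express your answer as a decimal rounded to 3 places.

Tabulate prior·likelihood by source: [1] prior 0.31, lik 0.51, product 0.1581; [2] prior 0.38, lik 0.29, product 0.1102; [3] prior 0.31, lik 0.4, product 0.1240.
Normalizing constant = 0.39230; the posterior for Coin 1 is its product over the sum, 0.1581/0.39230 = 0.403.

Posterior probability ≈ 0.403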